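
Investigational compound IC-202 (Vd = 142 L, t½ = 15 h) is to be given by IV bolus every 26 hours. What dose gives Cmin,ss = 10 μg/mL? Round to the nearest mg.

τ/t½ = 26/15 ≈ 1.7333, so f = (1/2)^(26/15) ≈ 0.300756.
Cmin,ss = (D/Vd)·f/(1−f), so D = Cmin,ss·Vd·(1−f)/f.
D = 10 × 142 × (1−f)/f ≈ 10 × 142 × 2.32495 ≈ 3301.43 mg.

3301 mg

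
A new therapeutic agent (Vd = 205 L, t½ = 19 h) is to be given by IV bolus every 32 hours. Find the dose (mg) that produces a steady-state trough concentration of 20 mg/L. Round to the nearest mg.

9076 mg

τ/t½ = 32/19 ≈ 1.6842, so f = (1/2)^(32/19) ≈ 0.311173.
Cmin,ss = (D/Vd)·f/(1−f), so D = Cmin,ss·Vd·(1−f)/f.
D = 20 × 205 × (1−f)/f ≈ 20 × 205 × 2.21365 ≈ 9075.97 mg.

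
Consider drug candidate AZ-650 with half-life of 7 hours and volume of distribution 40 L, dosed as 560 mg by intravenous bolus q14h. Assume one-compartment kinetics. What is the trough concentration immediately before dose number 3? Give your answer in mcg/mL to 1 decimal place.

4.4 mcg/mL

f = (1/2)^(τ/t½) = (1/2)^(14/7) ≈ 0.2500.
C₀ = D/Vd = 560/40 ≈ 14.000 mcg/mL.
Before the 3rd dose, 2 doses have been given. Superposition: Cmin = C₀·(f + f²).
≈ 14.000 × (0.2500 + 0.0625) ≈ 14.000 × 0.3125 ≈ 4.375 mcg/mL.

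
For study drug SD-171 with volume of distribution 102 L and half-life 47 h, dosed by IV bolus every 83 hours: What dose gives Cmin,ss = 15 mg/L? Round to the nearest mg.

3674 mg

τ/t½ = 83/47 ≈ 1.766, so f = (1/2)^(83/47) ≈ 0.294031.
Cmin,ss = (D/Vd)·f/(1−f), so D = Cmin,ss·Vd·(1−f)/f.
D = 15 × 102 × (1−f)/f ≈ 15 × 102 × 2.40100 ≈ 3673.53 mg.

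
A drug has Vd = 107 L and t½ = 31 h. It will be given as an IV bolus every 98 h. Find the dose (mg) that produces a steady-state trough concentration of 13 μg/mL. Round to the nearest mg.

11053 mg

τ/t½ = 98/31 ≈ 3.1613, so f = (1/2)^(98/31) ≈ 0.111778.
Cmin,ss = (D/Vd)·f/(1−f), so D = Cmin,ss·Vd·(1−f)/f.
D = 13 × 107 × (1−f)/f ≈ 13 × 107 × 7.94630 ≈ 11053.30 mg.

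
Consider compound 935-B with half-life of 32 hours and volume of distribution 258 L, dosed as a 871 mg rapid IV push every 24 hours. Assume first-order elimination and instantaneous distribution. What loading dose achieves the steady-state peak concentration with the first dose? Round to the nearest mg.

f = (1/2)^(24/32) ≈ 0.594604; accumulation ratio R = 1/(1−f) ≈ 2.46672.
Loading dose to hit Cmax,ss on first dose: D_load = D_maint·R ≈ 871 × 2.46672 ≈ 2148.51 mg.

2149 mg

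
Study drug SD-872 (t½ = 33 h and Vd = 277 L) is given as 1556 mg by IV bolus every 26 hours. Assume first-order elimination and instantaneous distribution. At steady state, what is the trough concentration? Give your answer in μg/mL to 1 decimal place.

7.7 μg/mL

k = ln2/t½ = ln2/33 ≈ 0.021004 h⁻¹; fraction remaining f = e^(−kτ) = e^(−0.021004×26) ≈ 0.5792.
At steady state, accumulation factor R = 1/(1 − e^(−kτ)) ≈ 2.3764.
Each bolus raises the concentration by D/Vd = 1556/277 ≈ 5.617 μg/mL.
Cmax,ss = C₀/(1 − f) ≈ 5.617/0.4208 ≈ 13.348 μg/mL.
Steady-state trough Cmin,ss = Cmax,ss·f ≈ 13.348 × 0.5792 ≈ 7.731 μg/mL.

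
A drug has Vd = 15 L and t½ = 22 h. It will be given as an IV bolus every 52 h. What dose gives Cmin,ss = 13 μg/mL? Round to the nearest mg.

τ/t½ = 52/22 ≈ 2.3636, so f = (1/2)^(52/22) ≈ 0.194301.
Cmin,ss = (D/Vd)·f/(1−f), so D = Cmin,ss·Vd·(1−f)/f.
D = 13 × 15 × (1−f)/f ≈ 13 × 15 × 4.14665 ≈ 808.60 mg.

809 mg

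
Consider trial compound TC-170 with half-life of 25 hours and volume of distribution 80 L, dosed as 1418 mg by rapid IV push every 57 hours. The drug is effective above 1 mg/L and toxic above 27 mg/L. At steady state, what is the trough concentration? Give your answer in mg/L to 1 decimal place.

τ/t½ = 57/25 ≈ 2.28, so fraction remaining f = (1/2)^(57/25) ≈ 0.2059.
Accumulation ratio R = 1/(1 − f) ≈ 1/0.7941 ≈ 1.2593.
Single-dose peak C₀ = D/Vd = 1418/80 ≈ 17.725 mg/L.
Steady-state peak Cmax,ss = C₀·R ≈ 17.725 × 1.2593 ≈ 22.321 mg/L.
Steady-state trough Cmin,ss = Cmax,ss·f ≈ 22.321 × 0.2059 ≈ 4.596 mg/L.
Trough 4.6 mg/L vs MEC 1 mg/L: adequate.

4.6 mg/L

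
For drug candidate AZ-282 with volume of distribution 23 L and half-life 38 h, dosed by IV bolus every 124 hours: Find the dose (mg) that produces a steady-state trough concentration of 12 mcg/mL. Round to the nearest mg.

2374 mg

τ/t½ = 124/38 ≈ 3.2632, so f = (1/2)^(124/38) ≈ 0.104158.
Cmin,ss = (D/Vd)·f/(1−f), so D = Cmin,ss·Vd·(1−f)/f.
D = 12 × 23 × (1−f)/f ≈ 12 × 23 × 8.60080 ≈ 2373.82 mg.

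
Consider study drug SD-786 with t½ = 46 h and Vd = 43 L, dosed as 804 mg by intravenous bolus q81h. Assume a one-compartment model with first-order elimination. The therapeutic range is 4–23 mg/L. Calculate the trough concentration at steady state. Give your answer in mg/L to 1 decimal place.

7.8 mg/L

k = ln2/t½ = ln2/46 ≈ 0.015068 h⁻¹; fraction remaining f = e^(−kτ) = e^(−0.015068×81) ≈ 0.2951.
At steady state, accumulation factor R = 1/(1 − e^(−kτ)) ≈ 1.4186.
Each bolus raises the concentration by D/Vd = 804/43 ≈ 18.698 mg/L.
Cmax,ss = C₀/(1 − f) ≈ 18.698/0.7049 ≈ 26.526 mg/L.
One interval later, Cmin,ss = Cmax,ss·e^(−kτ) ≈ 26.526 × 0.2951 ≈ 7.828 mg/L.
Trough 7.8 mg/L vs MEC 4 mg/L: adequate.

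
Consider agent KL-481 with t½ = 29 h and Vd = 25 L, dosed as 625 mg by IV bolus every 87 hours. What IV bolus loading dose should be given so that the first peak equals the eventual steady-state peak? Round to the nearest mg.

f = (1/2)^(87/29) ≈ 0.125000; accumulation ratio R = 1/(1−f) ≈ 1.14286.
Loading dose to hit Cmax,ss on first dose: D_load = D_maint·R ≈ 625 × 1.14286 ≈ 714.29 mg.

714 mg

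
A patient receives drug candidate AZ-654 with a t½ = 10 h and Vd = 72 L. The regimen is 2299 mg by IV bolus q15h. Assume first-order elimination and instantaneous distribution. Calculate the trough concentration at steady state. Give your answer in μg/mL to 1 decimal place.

Over one 15-h interval, 15/10 ≈ 1.5 half-lives elapse, leaving f ≈ 0.3536 of each dose.
At steady state, accumulation factor R = 1/(1 − e^(−kτ)) ≈ 1.5470.
Single-dose peak C₀ = D/Vd = 2299/72 ≈ 31.931 μg/mL.
Cmax,ss = C₀/(1 − f) ≈ 31.931/0.6464 ≈ 49.398 μg/mL.
One interval later, Cmin,ss = Cmax,ss·e^(−kτ) ≈ 49.398 × 0.3536 ≈ 17.467 μg/mL.

17.5 μg/mL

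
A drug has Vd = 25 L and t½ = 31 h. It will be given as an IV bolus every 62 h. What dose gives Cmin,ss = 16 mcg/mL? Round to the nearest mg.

1200 mg

τ/t½ = 62/31 ≈ 2, so f = (1/2)^(62/31) ≈ 0.250000.
Cmin,ss = (D/Vd)·f/(1−f), so D = Cmin,ss·Vd·(1−f)/f.
D = 16 × 25 × (1−f)/f ≈ 16 × 25 × 3.00000 ≈ 1200.00 mg.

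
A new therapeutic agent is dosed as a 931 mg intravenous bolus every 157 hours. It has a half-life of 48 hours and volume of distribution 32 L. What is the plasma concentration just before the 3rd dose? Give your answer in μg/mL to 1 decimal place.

f = (1/2)^(τ/t½) = (1/2)^(157/48) ≈ 0.1036.
C₀ = D/Vd = 931/32 ≈ 29.094 μg/mL.
Before the 3rd dose, 2 doses have been given. Superposition: Cmin = C₀·(f + f²).
≈ 29.094 × (0.1036 + 0.0107) ≈ 29.094 × 0.1143 ≈ 3.325 μg/mL.

3.3 μg/mL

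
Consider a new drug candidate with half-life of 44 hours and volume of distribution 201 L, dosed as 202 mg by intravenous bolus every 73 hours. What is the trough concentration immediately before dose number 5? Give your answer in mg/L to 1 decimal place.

0.5 mg/L

f = (1/2)^(τ/t½) = (1/2)^(73/44) ≈ 0.3166.
C₀ = D/Vd = 202/201 ≈ 1.005 mg/L.
Before the 5th dose, 4 doses have been given. Superposition: Cmin = C₀·(f + f² + … + f^4).
≈ 1.005 × (0.3166 + 0.1002 + 0.0317 + 0.0100) ≈ 1.005 × 0.4585 ≈ 0.461 mg/L.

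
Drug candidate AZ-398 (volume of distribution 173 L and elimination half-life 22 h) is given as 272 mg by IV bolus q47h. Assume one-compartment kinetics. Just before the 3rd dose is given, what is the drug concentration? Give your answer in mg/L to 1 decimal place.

f = (1/2)^(τ/t½) = (1/2)^(47/22) ≈ 0.2275.
C₀ = D/Vd = 272/173 ≈ 1.572 mg/L.
Before the 3rd dose, 2 doses have been given. Superposition: Cmin = C₀·(f + f²).
≈ 1.572 × (0.2275 + 0.0518) ≈ 1.572 × 0.2793 ≈ 0.439 mg/L.

0.4 mg/L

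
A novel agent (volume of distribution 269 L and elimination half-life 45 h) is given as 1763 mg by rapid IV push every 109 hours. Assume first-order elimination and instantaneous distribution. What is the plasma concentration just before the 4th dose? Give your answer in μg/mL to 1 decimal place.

1.5 μg/mL

f = (1/2)^(τ/t½) = (1/2)^(109/45) ≈ 0.1866.
C₀ = D/Vd = 1763/269 ≈ 6.554 μg/mL.
Before the 4th dose, 3 doses have been given. Superposition: Cmin = C₀·(f + f² + … + f^3).
≈ 6.554 × (0.1866 + 0.0348 + 0.0065) ≈ 6.554 × 0.2279 ≈ 1.494 μg/mL.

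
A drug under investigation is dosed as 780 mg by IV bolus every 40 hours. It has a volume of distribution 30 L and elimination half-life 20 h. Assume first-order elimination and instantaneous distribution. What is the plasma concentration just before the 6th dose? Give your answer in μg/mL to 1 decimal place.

f = (1/2)^(τ/t½) = (1/2)^(40/20) ≈ 0.2500.
C₀ = D/Vd = 780/30 ≈ 26.000 μg/mL.
Before the 6th dose, 5 doses have been given. Superposition: Cmin = C₀·(f + f² + … + f^5).
≈ 26.000 × (0.2500 + 0.0625 + 0.0156 + 0.0039 + 0.0010) ≈ 26.000 × 0.3330 ≈ 8.658 μg/mL.

8.7 μg/mL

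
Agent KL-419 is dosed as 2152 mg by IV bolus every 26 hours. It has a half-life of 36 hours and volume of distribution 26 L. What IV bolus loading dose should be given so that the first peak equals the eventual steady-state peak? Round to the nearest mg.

f = (1/2)^(26/36) ≈ 0.606163; accumulation ratio R = 1/(1−f) ≈ 2.53912.
Loading dose to hit Cmax,ss on first dose: D_load = D_maint·R ≈ 2152 × 2.53912 ≈ 5464.19 mg.

5464 mg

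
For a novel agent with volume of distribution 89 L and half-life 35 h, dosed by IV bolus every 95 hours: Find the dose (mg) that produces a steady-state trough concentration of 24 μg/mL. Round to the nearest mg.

11882 mg

τ/t½ = 95/35 ≈ 2.7143, so f = (1/2)^(95/35) ≈ 0.152377.
Cmin,ss = (D/Vd)·f/(1−f), so D = Cmin,ss·Vd·(1−f)/f.
D = 24 × 89 × (1−f)/f ≈ 24 × 89 × 5.56267 ≈ 11881.86 mg.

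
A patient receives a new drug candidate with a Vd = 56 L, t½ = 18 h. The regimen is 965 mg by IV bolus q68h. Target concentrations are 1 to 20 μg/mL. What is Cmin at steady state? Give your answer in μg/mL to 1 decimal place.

1.4 μg/mL

k = ln2/t½ = ln2/18 ≈ 0.038508 h⁻¹; fraction remaining f = e^(−kτ) = e^(−0.038508×68) ≈ 0.0729.
Accumulation ratio R = 1/(1 − f) ≈ 1/0.9271 ≈ 1.0786.
Each bolus raises the concentration by D/Vd = 965/56 ≈ 17.232 μg/mL.
Cmax,ss = C₀/(1 − f) ≈ 17.232/0.9271 ≈ 18.587 μg/mL.
One interval later, Cmin,ss = Cmax,ss·e^(−kτ) ≈ 18.587 × 0.0729 ≈ 1.355 μg/mL.
Trough 1.4 μg/mL vs MEC 1 μg/mL: adequate.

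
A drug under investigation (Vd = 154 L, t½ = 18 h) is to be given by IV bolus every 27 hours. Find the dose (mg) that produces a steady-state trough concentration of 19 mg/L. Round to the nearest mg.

5350 mg

τ/t½ = 27/18 ≈ 1.5, so f = (1/2)^(27/18) ≈ 0.353553.
Cmin,ss = (D/Vd)·f/(1−f), so D = Cmin,ss·Vd·(1−f)/f.
D = 19 × 154 × (1−f)/f ≈ 19 × 154 × 1.82843 ≈ 5349.99 mg.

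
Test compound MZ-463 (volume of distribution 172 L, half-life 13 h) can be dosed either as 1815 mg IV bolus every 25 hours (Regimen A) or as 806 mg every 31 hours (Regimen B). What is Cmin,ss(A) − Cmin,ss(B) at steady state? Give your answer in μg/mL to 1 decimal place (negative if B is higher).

2.7 μg/mL

Regimen A: f = (1/2)^(25/13) ≈ 0.2637; Cmin,ss = (1815/172)·f/(1−f) ≈ 3.779 μg/mL.
Regimen B: f = (1/2)^(31/13) ≈ 0.1915; Cmin,ss = (806/172)·f/(1−f) ≈ 1.110 μg/mL.
Difference ≈ 3.779 − 1.110 ≈ 2.669 μg/mL.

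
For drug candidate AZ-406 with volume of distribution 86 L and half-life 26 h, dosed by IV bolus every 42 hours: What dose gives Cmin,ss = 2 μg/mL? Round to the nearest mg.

355 mg

τ/t½ = 42/26 ≈ 1.6154, so f = (1/2)^(42/26) ≈ 0.326378.
Cmin,ss = (D/Vd)·f/(1−f), so D = Cmin,ss·Vd·(1−f)/f.
D = 2 × 86 × (1−f)/f ≈ 2 × 86 × 2.06393 ≈ 355.00 mg.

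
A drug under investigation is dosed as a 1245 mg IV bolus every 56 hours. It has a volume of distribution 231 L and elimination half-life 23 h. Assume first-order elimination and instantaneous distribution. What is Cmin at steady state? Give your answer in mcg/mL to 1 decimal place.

τ/t½ = 56/23 ≈ 2.4348, so fraction remaining f = (1/2)^(56/23) ≈ 0.1850.
Single-dose peak C₀ = D/Vd = 1245/231 ≈ 5.390 mcg/mL.
Steady-state trough Cmin,ss = C₀·f/(1−f) ≈ 5.390 × 0.1850/0.8150 ≈ 1.223 mcg/mL.

1.2 mcg/mL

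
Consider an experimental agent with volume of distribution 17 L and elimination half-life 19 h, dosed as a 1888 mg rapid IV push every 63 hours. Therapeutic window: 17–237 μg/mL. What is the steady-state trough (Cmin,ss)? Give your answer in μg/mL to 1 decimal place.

Over one 63-h interval, 63/19 ≈ 3.3158 half-lives elapse, leaving f ≈ 0.1004 of each dose.
Accumulation ratio R = 1/(1 − f) ≈ 1/0.8996 ≈ 1.1116.
Each bolus raises the concentration by D/Vd = 1888/17 ≈ 111.059 μg/mL.
Cmax,ss = C₀/(1 − f) ≈ 111.059/0.8996 ≈ 123.454 μg/mL.
One interval later, Cmin,ss = Cmax,ss·e^(−kτ) ≈ 123.454 × 0.1004 ≈ 12.395 μg/mL.
Trough 12.4 μg/mL vs MEC 17 μg/mL: subtherapeutic.

12.4 μg/mL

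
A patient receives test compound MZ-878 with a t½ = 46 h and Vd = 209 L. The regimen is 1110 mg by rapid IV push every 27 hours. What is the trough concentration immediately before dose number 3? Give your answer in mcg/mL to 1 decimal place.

5.9 mcg/mL

f = (1/2)^(τ/t½) = (1/2)^(27/46) ≈ 0.6657.
C₀ = D/Vd = 1110/209 ≈ 5.311 mcg/mL.
Before the 3rd dose, 2 doses have been given. Superposition: Cmin = C₀·(f + f²).
≈ 5.311 × (0.6657 + 0.4432) ≈ 5.311 × 1.1089 ≈ 5.889 mcg/mL.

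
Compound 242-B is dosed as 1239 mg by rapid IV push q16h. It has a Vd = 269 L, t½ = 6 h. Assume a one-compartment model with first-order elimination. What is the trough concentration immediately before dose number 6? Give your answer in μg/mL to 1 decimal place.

f = (1/2)^(τ/t½) = (1/2)^(16/6) ≈ 0.1575.
C₀ = D/Vd = 1239/269 ≈ 4.606 μg/mL.
Before the 6th dose, 5 doses have been given. Superposition: Cmin = C₀·(f + f² + … + f^5).
≈ 4.606 × (0.1575 + 0.0248 + 0.0039 + 0.0006 + 0.0001) ≈ 4.606 × 0.1869 ≈ 0.861 μg/mL.

0.9 μg/mL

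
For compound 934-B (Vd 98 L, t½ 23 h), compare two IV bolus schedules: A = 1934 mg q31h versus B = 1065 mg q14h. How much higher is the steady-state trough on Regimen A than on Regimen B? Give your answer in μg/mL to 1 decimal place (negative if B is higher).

Regimen A: f = (1/2)^(31/23) ≈ 0.3929; Cmin,ss = (1934/98)·f/(1−f) ≈ 12.772 μg/mL.
Regimen B: f = (1/2)^(14/23) ≈ 0.6558; Cmin,ss = (1065/98)·f/(1−f) ≈ 20.705 μg/mL.
Difference ≈ 12.772 − 20.705 ≈ -7.933 μg/mL.

-7.9 μg/mL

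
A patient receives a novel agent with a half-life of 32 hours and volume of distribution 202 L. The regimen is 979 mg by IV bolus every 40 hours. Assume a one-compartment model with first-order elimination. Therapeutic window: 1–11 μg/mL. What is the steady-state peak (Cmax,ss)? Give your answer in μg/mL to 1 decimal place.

τ/t½ = 40/32 ≈ 1.25, so fraction remaining f = (1/2)^(40/32) ≈ 0.4204.
At steady state, accumulation factor R = 1/(1 − e^(−kτ)) ≈ 1.7253.
Single-dose peak C₀ = D/Vd = 979/202 ≈ 4.847 μg/mL.
Cmax,ss = C₀/(1 − f) ≈ 4.847/0.5796 ≈ 8.363 μg/mL.
Peak 8.4 μg/mL vs MTC 11 μg/mL: below toxic threshold.

8.4 μg/mL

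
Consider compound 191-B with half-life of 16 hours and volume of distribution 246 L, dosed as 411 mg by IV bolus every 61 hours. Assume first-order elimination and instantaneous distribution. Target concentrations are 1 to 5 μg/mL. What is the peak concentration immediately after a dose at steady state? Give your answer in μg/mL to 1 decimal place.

1.8 μg/mL

k = ln2/t½ = ln2/16 ≈ 0.043322 h⁻¹; fraction remaining f = e^(−kτ) = e^(−0.043322×61) ≈ 0.0712.
At steady state, accumulation factor R = 1/(1 − e^(−kτ)) ≈ 1.0767.
Each bolus raises the concentration by D/Vd = 411/246 ≈ 1.671 μg/mL.
Cmax,ss = C₀/(1 − f) ≈ 1.671/0.9288 ≈ 1.799 μg/mL.
Peak 1.8 μg/mL vs MTC 5 μg/mL: below toxic threshold.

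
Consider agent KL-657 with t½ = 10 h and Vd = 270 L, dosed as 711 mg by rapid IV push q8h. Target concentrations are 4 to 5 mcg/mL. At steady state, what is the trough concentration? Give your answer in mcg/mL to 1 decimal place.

k = ln2/t½ = ln2/10 ≈ 0.069315 h⁻¹; fraction remaining f = e^(−kτ) = e^(−0.069315×8) ≈ 0.5743.
Accumulation ratio R = 1/(1 − f) ≈ 1/0.4257 ≈ 2.3491.
Single-dose peak C₀ = D/Vd = 711/270 ≈ 2.633 mcg/mL.
Cmax,ss = C₀/(1 − f) ≈ 2.633/0.4257 ≈ 6.185 mcg/mL.
One interval later, Cmin,ss = Cmax,ss·e^(−kτ) ≈ 6.185 × 0.5743 ≈ 3.552 mcg/mL.
Trough 3.6 mcg/mL vs MEC 4 mcg/mL: subtherapeutic.

3.6 mcg/mL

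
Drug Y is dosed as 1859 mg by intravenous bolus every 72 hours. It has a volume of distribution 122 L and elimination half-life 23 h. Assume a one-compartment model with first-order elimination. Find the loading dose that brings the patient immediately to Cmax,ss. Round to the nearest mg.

f = (1/2)^(72/23) ≈ 0.114195; accumulation ratio R = 1/(1−f) ≈ 1.12892.
Loading dose to hit Cmax,ss on first dose: D_load = D_maint·R ≈ 1859 × 1.12892 ≈ 2098.66 mg.

2099 mg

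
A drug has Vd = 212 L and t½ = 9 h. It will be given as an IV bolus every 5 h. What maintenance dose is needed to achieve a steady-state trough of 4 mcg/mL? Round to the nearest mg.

τ/t½ = 5/9 ≈ 0.55556, so f = (1/2)^(5/9) ≈ 0.680395.
Cmin,ss = (D/Vd)·f/(1−f), so D = Cmin,ss·Vd·(1−f)/f.
D = 4 × 212 × (1−f)/f ≈ 4 × 212 × 0.46973 ≈ 398.33 mg.

398 mg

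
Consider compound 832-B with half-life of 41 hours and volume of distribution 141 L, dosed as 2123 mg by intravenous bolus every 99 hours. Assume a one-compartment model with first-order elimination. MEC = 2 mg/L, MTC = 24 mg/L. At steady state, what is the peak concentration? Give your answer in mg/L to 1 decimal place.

18.5 mg/L

τ/t½ = 99/41 ≈ 2.4146, so fraction remaining f = (1/2)^(99/41) ≈ 0.1876.
Accumulation ratio R = 1/(1 − f) ≈ 1/0.8124 ≈ 1.2309.
Each bolus raises the concentration by D/Vd = 2123/141 ≈ 15.057 mg/L.
Steady-state peak Cmax,ss = C₀·R ≈ 15.057 × 1.2309 ≈ 18.534 mg/L.
Peak 18.5 mg/L vs MTC 24 mg/L: below toxic threshold.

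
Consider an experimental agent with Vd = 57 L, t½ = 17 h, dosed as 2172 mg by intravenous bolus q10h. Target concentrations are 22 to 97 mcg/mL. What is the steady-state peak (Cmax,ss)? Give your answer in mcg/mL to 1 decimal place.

k = ln2/t½ = ln2/17 ≈ 0.040773 h⁻¹; fraction remaining f = e^(−kτ) = e^(−0.040773×10) ≈ 0.6652.
At steady state, accumulation factor R = 1/(1 − e^(−kτ)) ≈ 2.9869.
Single-dose peak C₀ = D/Vd = 2172/57 ≈ 38.105 mcg/mL.
Cmax,ss = C₀/(1 − f) ≈ 38.105/0.3348 ≈ 113.814 mcg/mL.
Peak 113.8 mcg/mL vs MTC 97 mcg/mL: exceeds toxic threshold.

113.8 mcg/mL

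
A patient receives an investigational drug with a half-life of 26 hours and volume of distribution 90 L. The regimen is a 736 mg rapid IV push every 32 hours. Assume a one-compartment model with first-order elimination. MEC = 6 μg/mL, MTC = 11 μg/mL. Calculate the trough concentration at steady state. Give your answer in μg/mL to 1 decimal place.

Over one 32-h interval, 32/26 ≈ 1.2308 half-lives elapse, leaving f ≈ 0.4261 of each dose.
Accumulation ratio R = 1/(1 − f) ≈ 1/0.5739 ≈ 1.7425.
Each bolus raises the concentration by D/Vd = 736/90 ≈ 8.178 μg/mL.
Steady-state peak Cmax,ss = C₀·R ≈ 8.178 × 1.7425 ≈ 14.250 μg/mL.
Steady-state trough Cmin,ss = Cmax,ss·f ≈ 14.250 × 0.4261 ≈ 6.072 μg/mL.
Trough 6.1 μg/mL vs MEC 6 μg/mL: adequate.

6.1 μg/mL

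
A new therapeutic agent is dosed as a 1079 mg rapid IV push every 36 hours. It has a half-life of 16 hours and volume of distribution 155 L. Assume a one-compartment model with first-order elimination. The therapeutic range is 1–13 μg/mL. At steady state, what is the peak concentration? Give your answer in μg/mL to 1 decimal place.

τ/t½ = 36/16 ≈ 2.25, so fraction remaining f = (1/2)^(36/16) ≈ 0.2102.
Accumulation ratio R = 1/(1 − f) ≈ 1/0.7898 ≈ 1.2661.
Single-dose peak C₀ = D/Vd = 1079/155 ≈ 6.961 μg/mL.
Steady-state peak Cmax,ss = C₀·R ≈ 6.961 × 1.2661 ≈ 8.813 μg/mL.
Peak 8.8 μg/mL vs MTC 13 μg/mL: below toxic threshold.

8.8 μg/mL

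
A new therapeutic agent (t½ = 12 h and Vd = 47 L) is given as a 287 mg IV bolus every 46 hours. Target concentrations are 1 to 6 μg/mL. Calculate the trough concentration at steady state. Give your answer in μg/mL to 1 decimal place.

0.5 μg/mL

k = ln2/t½ = ln2/12 ≈ 0.057762 h⁻¹; fraction remaining f = e^(−kτ) = e^(−0.057762×46) ≈ 0.0702.
Single-dose peak C₀ = D/Vd = 287/47 ≈ 6.106 μg/mL.
Steady-state trough Cmin,ss = C₀·f/(1−f) ≈ 6.106 × 0.0702/0.9298 ≈ 0.461 μg/mL.
Trough 0.5 μg/mL vs MEC 1 μg/mL: subtherapeutic.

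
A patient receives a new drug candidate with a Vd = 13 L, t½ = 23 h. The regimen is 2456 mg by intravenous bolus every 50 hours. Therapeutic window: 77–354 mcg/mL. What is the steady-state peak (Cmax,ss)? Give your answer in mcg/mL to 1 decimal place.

242.7 mcg/mL

τ/t½ = 50/23 ≈ 2.1739, so fraction remaining f = (1/2)^(50/23) ≈ 0.2216.
At steady state, accumulation factor R = 1/(1 − e^(−kτ)) ≈ 1.2847.
Each bolus raises the concentration by D/Vd = 2456/13 ≈ 188.923 mcg/mL.
Steady-state peak Cmax,ss = C₀·R ≈ 188.923 × 1.2847 ≈ 242.709 mcg/mL.
Peak 242.7 mcg/mL vs MTC 354 mcg/mL: below toxic threshold.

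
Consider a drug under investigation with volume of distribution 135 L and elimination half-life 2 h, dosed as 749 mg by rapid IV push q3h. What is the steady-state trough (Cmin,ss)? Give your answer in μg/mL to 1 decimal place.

Over one 3-h interval, 3/2 ≈ 1.5 half-lives elapse, leaving f ≈ 0.3536 of each dose.
Accumulation ratio R = 1/(1 − f) ≈ 1/0.6464 ≈ 1.5470.
Single-dose peak C₀ = D/Vd = 749/135 ≈ 5.548 μg/mL.
Steady-state peak Cmax,ss = C₀·R ≈ 5.548 × 1.5470 ≈ 8.583 μg/mL.
One interval later, Cmin,ss = Cmax,ss·e^(−kτ) ≈ 8.583 × 0.3536 ≈ 3.035 μg/mL.

3.0 μg/mL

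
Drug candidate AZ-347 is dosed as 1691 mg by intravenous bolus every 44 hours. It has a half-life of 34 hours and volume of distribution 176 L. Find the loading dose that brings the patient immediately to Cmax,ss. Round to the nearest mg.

2855 mg

f = (1/2)^(44/34) ≈ 0.407785; accumulation ratio R = 1/(1−f) ≈ 1.68858.
Loading dose to hit Cmax,ss on first dose: D_load = D_maint·R ≈ 1691 × 1.68858 ≈ 2855.39 mg.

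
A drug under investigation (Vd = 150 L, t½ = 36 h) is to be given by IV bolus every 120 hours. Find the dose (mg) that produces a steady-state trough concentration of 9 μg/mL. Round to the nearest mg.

12257 mg

τ/t½ = 120/36 ≈ 3.3333, so f = (1/2)^(120/36) ≈ 0.099213.
Cmin,ss = (D/Vd)·f/(1−f), so D = Cmin,ss·Vd·(1−f)/f.
D = 9 × 150 × (1−f)/f ≈ 9 × 150 × 9.07932 ≈ 12257.08 mg.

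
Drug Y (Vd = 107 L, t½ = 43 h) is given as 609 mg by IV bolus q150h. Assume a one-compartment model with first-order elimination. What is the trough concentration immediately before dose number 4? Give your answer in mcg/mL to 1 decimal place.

f = (1/2)^(τ/t½) = (1/2)^(150/43) ≈ 0.0891.
C₀ = D/Vd = 609/107 ≈ 5.692 mcg/mL.
Before the 4th dose, 3 doses have been given. Superposition: Cmin = C₀·(f + f² + … + f^3).
≈ 5.692 × (0.0891 + 0.0079 + 0.0007) ≈ 5.692 × 0.0977 ≈ 0.556 mcg/mL.

0.6 mcg/mL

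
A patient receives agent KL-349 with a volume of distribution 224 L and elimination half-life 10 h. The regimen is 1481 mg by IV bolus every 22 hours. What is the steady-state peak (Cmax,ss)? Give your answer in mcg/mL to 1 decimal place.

8.5 mcg/mL

k = ln2/t½ = ln2/10 ≈ 0.069315 h⁻¹; fraction remaining f = e^(−kτ) = e^(−0.069315×22) ≈ 0.2176.
At steady state, accumulation factor R = 1/(1 − e^(−kτ)) ≈ 1.2781.
Each bolus raises the concentration by D/Vd = 1481/224 ≈ 6.612 mcg/mL.
Steady-state peak Cmax,ss = C₀·R ≈ 6.612 × 1.2781 ≈ 8.451 mcg/mL.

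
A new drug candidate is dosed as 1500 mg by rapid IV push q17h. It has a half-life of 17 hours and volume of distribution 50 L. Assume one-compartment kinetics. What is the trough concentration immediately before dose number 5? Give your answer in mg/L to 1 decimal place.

28.1 mg/L

f = (1/2)^(τ/t½) = (1/2)^(17/17) ≈ 0.5000.
C₀ = D/Vd = 1500/50 ≈ 30.000 mg/L.
Before the 5th dose, 4 doses have been given. Superposition: Cmin = C₀·(f + f² + … + f^4).
≈ 30.000 × (0.5000 + 0.2500 + 0.1250 + 0.0625) ≈ 30.000 × 0.9375 ≈ 28.125 mg/L.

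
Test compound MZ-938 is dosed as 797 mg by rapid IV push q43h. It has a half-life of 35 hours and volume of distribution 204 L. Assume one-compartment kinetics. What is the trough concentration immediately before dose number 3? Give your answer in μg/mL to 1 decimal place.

f = (1/2)^(τ/t½) = (1/2)^(43/35) ≈ 0.4267.
C₀ = D/Vd = 797/204 ≈ 3.907 μg/mL.
Before the 3rd dose, 2 doses have been given. Superposition: Cmin = C₀·(f + f²).
≈ 3.907 × (0.4267 + 0.1821) ≈ 3.907 × 0.6088 ≈ 2.379 μg/mL.

2.4 μg/mL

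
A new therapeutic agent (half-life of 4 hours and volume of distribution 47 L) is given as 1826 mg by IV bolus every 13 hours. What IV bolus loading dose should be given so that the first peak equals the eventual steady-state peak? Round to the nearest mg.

f = (1/2)^(13/4) ≈ 0.105112; accumulation ratio R = 1/(1−f) ≈ 1.11746.
Loading dose to hit Cmax,ss on first dose: D_load = D_maint·R ≈ 1826 × 1.11746 ≈ 2040.48 mg.

2040 mg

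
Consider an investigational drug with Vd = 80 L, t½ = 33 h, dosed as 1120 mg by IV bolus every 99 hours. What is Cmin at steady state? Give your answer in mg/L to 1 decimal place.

The dosing interval is 3 half-lives, so f = 2^(−3) = 0.125.
Accumulation ratio R = 1/(1 − f) = 1/0.875 = 8/7.
Single-dose peak C₀ = D/Vd = 1120/80 = 14 mg/L.
Steady-state peak Cmax,ss = C₀·R = 14 × 8/7 ≈ 16.000 mg/L.
Steady-state trough Cmin,ss = Cmax,ss·f ≈ 16.000 × 0.125 ≈ 2.000 mg/L.

2.0 mg/L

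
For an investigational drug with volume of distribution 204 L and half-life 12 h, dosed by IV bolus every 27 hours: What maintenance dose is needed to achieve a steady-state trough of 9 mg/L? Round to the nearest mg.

6898 mg

τ/t½ = 27/12 ≈ 2.25, so f = (1/2)^(27/12) ≈ 0.210224.
Cmin,ss = (D/Vd)·f/(1−f), so D = Cmin,ss·Vd·(1−f)/f.
D = 9 × 204 × (1−f)/f ≈ 9 × 204 × 3.75683 ≈ 6897.54 mg.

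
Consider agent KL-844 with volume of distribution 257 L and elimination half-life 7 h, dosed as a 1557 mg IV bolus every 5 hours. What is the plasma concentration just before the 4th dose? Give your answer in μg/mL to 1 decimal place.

7.3 μg/mL

f = (1/2)^(τ/t½) = (1/2)^(5/7) ≈ 0.6095.
C₀ = D/Vd = 1557/257 ≈ 6.058 μg/mL.
Before the 4th dose, 3 doses have been given. Superposition: Cmin = C₀·(f + f² + … + f^3).
≈ 6.058 × (0.6095 + 0.3715 + 0.2264) ≈ 6.058 × 1.2074 ≈ 7.314 μg/mL.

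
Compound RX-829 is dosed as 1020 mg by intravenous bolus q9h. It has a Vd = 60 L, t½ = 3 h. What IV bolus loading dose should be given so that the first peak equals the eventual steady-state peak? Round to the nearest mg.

f = (1/2)^(9/3) ≈ 0.125000; accumulation ratio R = 1/(1−f) ≈ 1.14286.
Loading dose to hit Cmax,ss on first dose: D_load = D_maint·R ≈ 1020 × 1.14286 ≈ 1165.72 mg.

1166 mg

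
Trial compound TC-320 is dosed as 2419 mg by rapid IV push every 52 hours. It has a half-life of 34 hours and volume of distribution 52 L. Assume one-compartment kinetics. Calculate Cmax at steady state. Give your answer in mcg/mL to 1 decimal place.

k = ln2/t½ = ln2/34 ≈ 0.020387 h⁻¹; fraction remaining f = e^(−kτ) = e^(−0.020387×52) ≈ 0.3464.
At steady state, accumulation factor R = 1/(1 − e^(−kτ)) ≈ 1.5300.
Each bolus raises the concentration by D/Vd = 2419/52 ≈ 46.519 mcg/mL.
Cmax,ss = C₀/(1 − f) ≈ 46.519/0.6536 ≈ 71.174 mcg/mL.

71.2 mcg/mL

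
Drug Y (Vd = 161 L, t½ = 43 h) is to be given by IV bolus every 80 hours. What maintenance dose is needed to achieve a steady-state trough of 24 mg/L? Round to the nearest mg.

τ/t½ = 80/43 ≈ 1.8605, so f = (1/2)^(80/43) ≈ 0.275387.
Cmin,ss = (D/Vd)·f/(1−f), so D = Cmin,ss·Vd·(1−f)/f.
D = 24 × 161 × (1−f)/f ≈ 24 × 161 × 2.63125 ≈ 10167.15 mg.

10167 mg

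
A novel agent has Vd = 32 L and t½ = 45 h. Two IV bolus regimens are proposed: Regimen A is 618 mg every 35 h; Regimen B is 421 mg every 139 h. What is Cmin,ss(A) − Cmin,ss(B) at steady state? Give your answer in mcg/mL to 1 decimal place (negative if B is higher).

25.3 mcg/mL

Regimen A: f = (1/2)^(35/45) ≈ 0.5833; Cmin,ss = (618/32)·f/(1−f) ≈ 27.034 mcg/mL.
Regimen B: f = (1/2)^(139/45) ≈ 0.1175; Cmin,ss = (421/32)·f/(1−f) ≈ 1.752 mcg/mL.
Difference ≈ 27.034 − 1.752 ≈ 25.282 mcg/mL.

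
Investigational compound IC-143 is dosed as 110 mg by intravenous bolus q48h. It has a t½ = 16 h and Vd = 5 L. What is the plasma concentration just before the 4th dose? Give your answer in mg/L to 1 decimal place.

f = (1/2)^(τ/t½) = (1/2)^(48/16) ≈ 0.1250.
C₀ = D/Vd = 110/5 ≈ 22.000 mg/L.
Before the 4th dose, 3 doses have been given. Superposition: Cmin = C₀·(f + f² + … + f^3).
≈ 22.000 × (0.1250 + 0.0156 + 0.0020) ≈ 22.000 × 0.1426 ≈ 3.137 mg/L.

3.1 mg/L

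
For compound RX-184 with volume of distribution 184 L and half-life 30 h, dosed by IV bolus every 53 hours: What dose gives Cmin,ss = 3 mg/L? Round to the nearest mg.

τ/t½ = 53/30 ≈ 1.7667, so f = (1/2)^(53/30) ≈ 0.293887.
Cmin,ss = (D/Vd)·f/(1−f), so D = Cmin,ss·Vd·(1−f)/f.
D = 3 × 184 × (1−f)/f ≈ 3 × 184 × 2.40267 ≈ 1326.27 mg.

1326 mg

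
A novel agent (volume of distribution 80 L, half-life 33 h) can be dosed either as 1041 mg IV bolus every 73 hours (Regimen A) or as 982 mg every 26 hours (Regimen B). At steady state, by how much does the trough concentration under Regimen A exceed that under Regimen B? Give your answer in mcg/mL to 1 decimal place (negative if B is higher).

Regimen A: f = (1/2)^(73/33) ≈ 0.2158; Cmin,ss = (1041/80)·f/(1−f) ≈ 3.581 mcg/mL.
Regimen B: f = (1/2)^(26/33) ≈ 0.5792; Cmin,ss = (982/80)·f/(1−f) ≈ 16.896 mcg/mL.
Difference ≈ 3.581 − 16.896 ≈ -13.315 mcg/mL.

-13.3 mcg/mL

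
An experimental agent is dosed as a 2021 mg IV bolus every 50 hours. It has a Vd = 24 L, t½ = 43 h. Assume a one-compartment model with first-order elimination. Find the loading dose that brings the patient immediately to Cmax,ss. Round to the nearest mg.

f = (1/2)^(50/43) ≈ 0.446648; accumulation ratio R = 1/(1−f) ≈ 1.80717.
Loading dose to hit Cmax,ss on first dose: D_load = D_maint·R ≈ 2021 × 1.80717 ≈ 3652.29 mg.

3652 mg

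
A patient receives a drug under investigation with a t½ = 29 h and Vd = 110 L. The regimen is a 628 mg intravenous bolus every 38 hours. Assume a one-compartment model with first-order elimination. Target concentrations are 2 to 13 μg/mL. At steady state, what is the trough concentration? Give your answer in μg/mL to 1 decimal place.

k = ln2/t½ = ln2/29 ≈ 0.023902 h⁻¹; fraction remaining f = e^(−kτ) = e^(−0.023902×38) ≈ 0.4032.
Accumulation ratio R = 1/(1 − f) ≈ 1/0.5968 ≈ 1.6756.
Single-dose peak C₀ = D/Vd = 628/110 ≈ 5.709 μg/mL.
Cmax,ss = C₀/(1 − f) ≈ 5.709/0.5968 ≈ 9.566 μg/mL.
One interval later, Cmin,ss = Cmax,ss·e^(−kτ) ≈ 9.566 × 0.4032 ≈ 3.857 μg/mL.
Trough 3.9 μg/mL vs MEC 2 μg/mL: adequate.

3.9 μg/mL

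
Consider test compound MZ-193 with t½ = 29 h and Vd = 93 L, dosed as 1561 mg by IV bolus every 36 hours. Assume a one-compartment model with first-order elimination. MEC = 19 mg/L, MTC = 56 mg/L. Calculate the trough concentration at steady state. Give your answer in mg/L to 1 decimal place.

12.3 mg/L

Over one 36-h interval, 36/29 ≈ 1.2414 half-lives elapse, leaving f ≈ 0.4230 of each dose.
At steady state, accumulation factor R = 1/(1 − e^(−kτ)) ≈ 1.7331.
Each bolus raises the concentration by D/Vd = 1561/93 ≈ 16.785 mg/L.
Steady-state peak Cmax,ss = C₀·R ≈ 16.785 × 1.7331 ≈ 29.090 mg/L.
Steady-state trough Cmin,ss = Cmax,ss·f ≈ 29.090 × 0.4230 ≈ 12.305 mg/L.
Trough 12.3 mg/L vs MEC 19 mg/L: subtherapeutic.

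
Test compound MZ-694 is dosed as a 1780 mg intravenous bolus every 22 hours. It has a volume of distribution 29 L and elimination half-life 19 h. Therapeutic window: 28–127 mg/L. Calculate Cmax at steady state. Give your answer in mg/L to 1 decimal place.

k = ln2/t½ = ln2/19 ≈ 0.036481 h⁻¹; fraction remaining f = e^(−kτ) = e^(−0.036481×22) ≈ 0.4482.
Accumulation ratio R = 1/(1 − f) ≈ 1/0.5518 ≈ 1.8123.
Single-dose peak C₀ = D/Vd = 1780/29 ≈ 61.379 mg/L.
Cmax,ss = C₀/(1 − f) ≈ 61.379/0.5518 ≈ 111.234 mg/L.
Peak 111.2 mg/L vs MTC 127 mg/L: below toxic threshold.

111.2 mg/L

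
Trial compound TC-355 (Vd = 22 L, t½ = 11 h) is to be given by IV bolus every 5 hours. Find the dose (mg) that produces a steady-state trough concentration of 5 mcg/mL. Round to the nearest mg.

τ/t½ = 5/11 ≈ 0.45455, so f = (1/2)^(5/11) ≈ 0.729740.
Cmin,ss = (D/Vd)·f/(1−f), so D = Cmin,ss·Vd·(1−f)/f.
D = 5 × 22 × (1−f)/f ≈ 5 × 22 × 0.37035 ≈ 40.74 mg.

41 mg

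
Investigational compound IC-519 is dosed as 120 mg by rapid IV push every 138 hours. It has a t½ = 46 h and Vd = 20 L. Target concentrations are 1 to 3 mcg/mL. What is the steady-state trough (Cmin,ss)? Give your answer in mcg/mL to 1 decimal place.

τ = 138 h = 3 half-lives, so f = (1/2)^3 = 0.125.
Accumulation ratio R = 1/(1 − f) = 1/0.875 = 8/7.
Single-dose peak C₀ = D/Vd = 120/20 = 6 mcg/mL.
Steady-state peak Cmax,ss = C₀·R = 6 × 8/7 ≈ 6.857 mcg/mL.
Steady-state trough Cmin,ss = Cmax,ss·f ≈ 6.857 × 0.125 ≈ 0.857 mcg/mL.
Trough 0.9 mcg/mL vs MEC 1 mcg/mL: subtherapeutic.

0.9 mcg/mL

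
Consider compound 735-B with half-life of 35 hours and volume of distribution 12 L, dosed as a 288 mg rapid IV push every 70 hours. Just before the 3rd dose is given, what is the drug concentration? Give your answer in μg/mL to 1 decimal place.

7.5 μg/mL

f = (1/2)^(τ/t½) = (1/2)^(70/35) ≈ 0.2500.
C₀ = D/Vd = 288/12 ≈ 24.000 μg/mL.
Before the 3rd dose, 2 doses have been given. Superposition: Cmin = C₀·(f + f²).
≈ 24.000 × (0.2500 + 0.0625) ≈ 24.000 × 0.3125 ≈ 7.500 μg/mL.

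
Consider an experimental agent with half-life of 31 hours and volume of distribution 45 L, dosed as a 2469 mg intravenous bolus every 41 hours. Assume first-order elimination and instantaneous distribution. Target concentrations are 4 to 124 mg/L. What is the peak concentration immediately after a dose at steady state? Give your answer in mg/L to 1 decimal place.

91.4 mg/L

k = ln2/t½ = ln2/31 ≈ 0.022360 h⁻¹; fraction remaining f = e^(−kτ) = e^(−0.022360×41) ≈ 0.3998.
At steady state, accumulation factor R = 1/(1 − e^(−kτ)) ≈ 1.6661.
Each bolus raises the concentration by D/Vd = 2469/45 ≈ 54.867 mg/L.
Cmax,ss = C₀/(1 − f) ≈ 54.867/0.6002 ≈ 91.415 mg/L.
Peak 91.4 mg/L vs MTC 124 mg/L: below toxic threshold.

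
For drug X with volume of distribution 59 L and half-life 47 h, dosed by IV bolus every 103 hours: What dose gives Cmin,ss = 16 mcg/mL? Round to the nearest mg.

τ/t½ = 103/47 ≈ 2.1915, so f = (1/2)^(103/47) ≈ 0.218925.
Cmin,ss = (D/Vd)·f/(1−f), so D = Cmin,ss·Vd·(1−f)/f.
D = 16 × 59 × (1−f)/f ≈ 16 × 59 × 3.56777 ≈ 3367.97 mg.

3368 mg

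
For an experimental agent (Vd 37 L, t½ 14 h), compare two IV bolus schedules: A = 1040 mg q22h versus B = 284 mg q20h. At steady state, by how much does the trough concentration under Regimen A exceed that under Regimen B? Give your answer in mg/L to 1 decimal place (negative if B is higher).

Regimen A: f = (1/2)^(22/14) ≈ 0.3365; Cmin,ss = (1040/37)·f/(1−f) ≈ 14.255 mg/L.
Regimen B: f = (1/2)^(20/14) ≈ 0.3715; Cmin,ss = (284/37)·f/(1−f) ≈ 4.537 mg/L.
Difference ≈ 14.255 − 4.537 ≈ 9.718 mg/L.

9.7 mg/L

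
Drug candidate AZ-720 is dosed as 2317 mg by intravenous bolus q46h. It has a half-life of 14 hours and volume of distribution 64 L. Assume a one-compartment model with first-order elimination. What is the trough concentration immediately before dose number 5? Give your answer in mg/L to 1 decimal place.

f = (1/2)^(τ/t½) = (1/2)^(46/14) ≈ 0.1025.
C₀ = D/Vd = 2317/64 ≈ 36.203 mg/L.
Before the 5th dose, 4 doses have been given. Superposition: Cmin = C₀·(f + f² + … + f^4).
≈ 36.203 × (0.1025 + 0.0105 + 0.0011 + 0.0001) ≈ 36.203 × 0.1142 ≈ 4.134 mg/L.

4.1 mg/L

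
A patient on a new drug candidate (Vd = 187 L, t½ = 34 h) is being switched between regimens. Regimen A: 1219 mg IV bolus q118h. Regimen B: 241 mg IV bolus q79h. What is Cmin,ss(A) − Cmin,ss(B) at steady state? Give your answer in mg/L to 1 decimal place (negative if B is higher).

0.3 mg/L

Regimen A: f = (1/2)^(118/34) ≈ 0.0902; Cmin,ss = (1219/187)·f/(1−f) ≈ 0.646 mg/L.
Regimen B: f = (1/2)^(79/34) ≈ 0.1998; Cmin,ss = (241/187)·f/(1−f) ≈ 0.322 mg/L.
Difference ≈ 0.646 − 0.322 ≈ 0.324 mg/L.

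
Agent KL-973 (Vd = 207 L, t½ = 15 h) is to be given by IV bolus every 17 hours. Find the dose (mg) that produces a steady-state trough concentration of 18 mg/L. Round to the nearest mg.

τ/t½ = 17/15 ≈ 1.1333, so f = (1/2)^(17/15) ≈ 0.455861.
Cmin,ss = (D/Vd)·f/(1−f), so D = Cmin,ss·Vd·(1−f)/f.
D = 18 × 207 × (1−f)/f ≈ 18 × 207 × 1.19365 ≈ 4447.54 mg.

4448 mg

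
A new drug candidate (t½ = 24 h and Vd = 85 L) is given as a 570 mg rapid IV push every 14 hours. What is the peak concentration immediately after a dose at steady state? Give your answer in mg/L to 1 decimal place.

Over one 14-h interval, 14/24 ≈ 0.58333 half-lives elapse, leaving f ≈ 0.6674 of each dose.
Accumulation ratio R = 1/(1 − f) ≈ 1/0.3326 ≈ 3.0066.
Single-dose peak C₀ = D/Vd = 570/85 ≈ 6.706 mg/L.
Steady-state peak Cmax,ss = C₀·R ≈ 6.706 × 3.0066 ≈ 20.162 mg/L.

20.2 mg/L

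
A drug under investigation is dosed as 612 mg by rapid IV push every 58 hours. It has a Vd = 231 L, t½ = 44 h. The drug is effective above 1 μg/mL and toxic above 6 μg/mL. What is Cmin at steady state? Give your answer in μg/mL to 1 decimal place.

τ/t½ = 58/44 ≈ 1.3182, so fraction remaining f = (1/2)^(58/44) ≈ 0.4010.
Each bolus raises the concentration by D/Vd = 612/231 ≈ 2.649 μg/mL.
Steady-state trough Cmin,ss = C₀·f/(1−f) ≈ 2.649 × 0.4010/0.5990 ≈ 1.773 μg/mL.
Trough 1.8 μg/mL vs MEC 1 μg/mL: adequate.

1.8 μg/mL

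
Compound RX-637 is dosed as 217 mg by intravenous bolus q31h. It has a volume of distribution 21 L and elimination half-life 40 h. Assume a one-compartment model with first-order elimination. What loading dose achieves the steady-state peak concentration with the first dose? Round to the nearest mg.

522 mg

f = (1/2)^(31/40) ≈ 0.584389; accumulation ratio R = 1/(1−f) ≈ 2.40610.
Loading dose to hit Cmax,ss on first dose: D_load = D_maint·R ≈ 217 × 2.40610 ≈ 522.12 mg.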